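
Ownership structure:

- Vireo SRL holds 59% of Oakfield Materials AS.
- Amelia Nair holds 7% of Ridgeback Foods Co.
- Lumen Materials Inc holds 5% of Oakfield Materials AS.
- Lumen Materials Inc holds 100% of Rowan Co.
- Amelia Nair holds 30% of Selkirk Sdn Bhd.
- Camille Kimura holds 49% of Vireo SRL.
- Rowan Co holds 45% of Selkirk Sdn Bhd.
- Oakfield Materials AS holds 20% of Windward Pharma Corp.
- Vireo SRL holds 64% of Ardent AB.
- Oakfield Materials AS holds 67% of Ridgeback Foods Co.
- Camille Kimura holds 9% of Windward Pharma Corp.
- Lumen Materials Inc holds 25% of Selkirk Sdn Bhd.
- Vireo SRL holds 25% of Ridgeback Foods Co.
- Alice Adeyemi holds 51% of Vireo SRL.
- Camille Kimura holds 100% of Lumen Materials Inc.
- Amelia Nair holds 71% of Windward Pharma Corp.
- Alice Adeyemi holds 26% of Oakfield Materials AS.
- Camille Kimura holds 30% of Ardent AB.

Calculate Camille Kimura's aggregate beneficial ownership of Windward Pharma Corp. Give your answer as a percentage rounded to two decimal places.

Camille reaches Windward along 3 paths.
Via Vireo → Oakfield: 49% × 59% × 20% = 5.782%.
Via Lumen → Oakfield: 100% × 5% × 20% = 1%.
Direct stake: 9% = 9%.
Total: 5.782% + 1% + 9% = 15.782%.
Rounded: 15.78%.

15.78%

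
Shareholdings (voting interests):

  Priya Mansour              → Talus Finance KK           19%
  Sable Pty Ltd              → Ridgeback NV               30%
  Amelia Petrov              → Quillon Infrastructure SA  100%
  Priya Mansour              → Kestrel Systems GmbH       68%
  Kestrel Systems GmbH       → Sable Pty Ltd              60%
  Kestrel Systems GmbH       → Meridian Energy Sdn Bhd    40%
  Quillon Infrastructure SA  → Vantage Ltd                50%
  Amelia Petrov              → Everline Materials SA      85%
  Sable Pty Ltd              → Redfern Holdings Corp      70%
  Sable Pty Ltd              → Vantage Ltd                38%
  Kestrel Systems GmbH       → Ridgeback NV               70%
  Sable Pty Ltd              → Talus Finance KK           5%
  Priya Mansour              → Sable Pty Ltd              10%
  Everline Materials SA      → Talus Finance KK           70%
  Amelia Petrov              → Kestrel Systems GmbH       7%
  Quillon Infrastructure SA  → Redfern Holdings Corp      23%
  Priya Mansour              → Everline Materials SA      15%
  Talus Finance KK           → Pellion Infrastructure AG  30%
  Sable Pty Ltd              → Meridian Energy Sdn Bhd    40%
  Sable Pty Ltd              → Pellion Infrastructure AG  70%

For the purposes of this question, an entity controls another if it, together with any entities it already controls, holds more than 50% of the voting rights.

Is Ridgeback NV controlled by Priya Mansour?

Priya holds 68% of Kestrel, so Priya controls Kestrel.
Kestrel and Priya together hold 60% + 10% = 70% of Sable, so Priya controls Sable.
Sable and Kestrel together hold 30% + 70% = 100% of Ridgeback, so Priya controls Ridgeback.

Yes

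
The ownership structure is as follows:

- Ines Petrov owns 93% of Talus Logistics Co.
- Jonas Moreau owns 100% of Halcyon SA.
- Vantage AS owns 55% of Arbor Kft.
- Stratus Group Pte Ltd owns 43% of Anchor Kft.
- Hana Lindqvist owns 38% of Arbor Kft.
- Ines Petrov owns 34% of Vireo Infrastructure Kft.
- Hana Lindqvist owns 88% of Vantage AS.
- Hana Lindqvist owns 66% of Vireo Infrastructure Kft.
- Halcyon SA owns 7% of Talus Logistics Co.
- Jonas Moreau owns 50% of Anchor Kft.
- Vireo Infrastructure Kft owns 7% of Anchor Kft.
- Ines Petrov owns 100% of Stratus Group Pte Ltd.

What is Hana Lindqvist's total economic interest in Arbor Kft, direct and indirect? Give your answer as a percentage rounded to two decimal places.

Hana reaches Arbor along 2 paths.
Via Vantage: 88% × 55% = 48.4%.
Direct stake: 38% = 38%.
Total: 48.4% + 38% = 86.4%.
Rounded: 86.40%.

86.40%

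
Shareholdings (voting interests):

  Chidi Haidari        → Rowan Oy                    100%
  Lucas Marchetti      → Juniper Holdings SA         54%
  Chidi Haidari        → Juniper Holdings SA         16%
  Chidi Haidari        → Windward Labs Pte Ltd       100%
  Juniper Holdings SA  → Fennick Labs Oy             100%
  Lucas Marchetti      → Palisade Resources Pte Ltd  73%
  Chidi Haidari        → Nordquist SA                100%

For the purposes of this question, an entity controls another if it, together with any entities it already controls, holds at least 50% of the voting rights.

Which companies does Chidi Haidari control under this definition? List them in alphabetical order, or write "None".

Nordquist SA, Rowan Oy, Windward Labs Pte Ltd

Chidi holds 100% of Nordquist, so Chidi controls Nordquist.
Chidi holds 100% of Rowan, so Chidi controls Rowan.
Chidi holds 100% of Windward, so Chidi controls Windward.
No other company's threshold is met.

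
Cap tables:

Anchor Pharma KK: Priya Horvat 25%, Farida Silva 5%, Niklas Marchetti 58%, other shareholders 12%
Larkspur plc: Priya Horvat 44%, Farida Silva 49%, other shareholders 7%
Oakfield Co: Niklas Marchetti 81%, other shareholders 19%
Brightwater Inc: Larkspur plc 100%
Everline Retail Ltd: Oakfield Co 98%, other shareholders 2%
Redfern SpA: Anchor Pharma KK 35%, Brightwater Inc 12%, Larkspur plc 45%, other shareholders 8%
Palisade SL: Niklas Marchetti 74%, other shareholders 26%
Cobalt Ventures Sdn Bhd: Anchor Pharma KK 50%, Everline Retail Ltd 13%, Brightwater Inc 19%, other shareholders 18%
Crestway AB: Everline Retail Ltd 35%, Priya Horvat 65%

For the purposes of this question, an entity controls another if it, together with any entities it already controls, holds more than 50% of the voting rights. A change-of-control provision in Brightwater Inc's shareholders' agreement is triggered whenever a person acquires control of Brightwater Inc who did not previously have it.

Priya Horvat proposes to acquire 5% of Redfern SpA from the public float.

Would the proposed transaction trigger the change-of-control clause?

No

The purchase changes only Priya's holdings, so Priya is the only person who could newly come to control Brightwater.
Priya holds 65% of Crestway, so Priya controls Crestway.
Neither Priya nor any entity Priya controls holds any voting interest in Brightwater.
So before the transaction, Priya does not control Brightwater.
After the purchase, Priya holds 5% of Redfern directly.
Priya's side now holds 5% of Redfern, not > 50%, so Priya still does not control Redfern.
After the transaction, neither Priya nor any entity Priya controls holds a voting interest in Brightwater, so Priya still does not control it.
No new person acquires control, so the clause is not triggered.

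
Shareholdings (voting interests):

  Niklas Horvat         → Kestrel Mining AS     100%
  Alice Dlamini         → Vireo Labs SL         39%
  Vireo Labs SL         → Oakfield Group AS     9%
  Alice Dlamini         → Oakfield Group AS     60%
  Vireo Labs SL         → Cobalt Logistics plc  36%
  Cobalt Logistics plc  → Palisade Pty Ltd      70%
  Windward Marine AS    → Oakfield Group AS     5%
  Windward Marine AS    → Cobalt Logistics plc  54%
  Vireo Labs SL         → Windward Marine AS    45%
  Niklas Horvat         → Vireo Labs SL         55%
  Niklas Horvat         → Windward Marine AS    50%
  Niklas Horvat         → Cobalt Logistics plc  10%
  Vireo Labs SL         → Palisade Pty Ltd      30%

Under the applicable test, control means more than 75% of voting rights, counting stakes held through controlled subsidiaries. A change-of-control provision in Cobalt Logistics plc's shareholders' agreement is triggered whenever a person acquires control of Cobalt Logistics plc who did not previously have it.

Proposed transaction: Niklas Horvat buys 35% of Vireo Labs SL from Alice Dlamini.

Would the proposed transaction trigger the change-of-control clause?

Yes

The purchase adds only to Niklas's holdings (Alice's stake shrinks), so Niklas is the only person who could newly come to control Cobalt.
Niklas holds 100% of Kestrel, so Niklas controls Kestrel.
In Cobalt, Niklas's side holds only 10%, not > 75%.
So before the transaction, Niklas does not control Cobalt.
After the purchase, Niklas's direct stake in Vireo rises to 55% + 35% = 90%, and Alice's stake falls to 4%.
Niklas holds 90% of Vireo, so Niklas controls Vireo.
Vireo and Niklas together hold 45% + 50% = 95% of Windward, so Niklas controls Windward.
Vireo and Windward and Niklas together hold 36% + 54% + 10% = 100% of Cobalt, so Niklas controls Cobalt.
Niklas did not control Cobalt before and does after, so the clause is triggered.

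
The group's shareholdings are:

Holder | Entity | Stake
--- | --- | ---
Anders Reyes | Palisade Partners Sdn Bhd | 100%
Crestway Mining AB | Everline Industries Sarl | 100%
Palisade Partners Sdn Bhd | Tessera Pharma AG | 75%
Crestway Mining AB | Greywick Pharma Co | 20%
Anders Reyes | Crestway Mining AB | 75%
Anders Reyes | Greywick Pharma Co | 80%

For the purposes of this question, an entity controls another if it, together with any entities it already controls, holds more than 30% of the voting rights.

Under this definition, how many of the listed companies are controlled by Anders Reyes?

Anders holds 75% of Crestway, so Anders controls Crestway.
Anders holds 100% of Palisade, so Anders controls Palisade.
Palisade holds 75% of Tessera, so Anders controls Tessera.
Crestway and Anders together hold 20% + 80% = 100% of Greywick, so Anders controls Greywick.
Crestway holds 100% of Everline, so Anders controls Everline.
Anders controls 5 companies.

5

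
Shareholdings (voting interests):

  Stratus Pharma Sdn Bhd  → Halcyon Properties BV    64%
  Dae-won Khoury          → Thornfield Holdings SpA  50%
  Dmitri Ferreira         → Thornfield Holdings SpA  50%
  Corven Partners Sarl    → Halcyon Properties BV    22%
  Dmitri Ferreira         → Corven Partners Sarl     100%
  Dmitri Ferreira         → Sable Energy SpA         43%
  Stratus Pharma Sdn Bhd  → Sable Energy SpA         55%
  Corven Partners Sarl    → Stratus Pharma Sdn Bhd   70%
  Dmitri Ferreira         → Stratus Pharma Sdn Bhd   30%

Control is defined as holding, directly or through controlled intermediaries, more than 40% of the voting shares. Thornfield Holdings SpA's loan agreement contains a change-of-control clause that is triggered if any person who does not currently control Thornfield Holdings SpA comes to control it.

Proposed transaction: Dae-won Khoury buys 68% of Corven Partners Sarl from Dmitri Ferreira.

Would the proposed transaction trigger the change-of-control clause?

The purchase adds only to Dae-won's holdings (Dmitri's stake shrinks), so Dae-won is the only person who could newly come to control Thornfield.
Dae-won holds 50% of Thornfield, so Dae-won controls Thornfield.
So Dae-won already controls Thornfield before the transaction.
After the purchase, Dae-won holds 68% of Corven directly, and Dmitri's stake falls to 32%.
Dae-won controlled Thornfield already, so this is not a new person acquiring control; every other person's position is unchanged or reduced.
No new person acquires control, so the clause is not triggered.

No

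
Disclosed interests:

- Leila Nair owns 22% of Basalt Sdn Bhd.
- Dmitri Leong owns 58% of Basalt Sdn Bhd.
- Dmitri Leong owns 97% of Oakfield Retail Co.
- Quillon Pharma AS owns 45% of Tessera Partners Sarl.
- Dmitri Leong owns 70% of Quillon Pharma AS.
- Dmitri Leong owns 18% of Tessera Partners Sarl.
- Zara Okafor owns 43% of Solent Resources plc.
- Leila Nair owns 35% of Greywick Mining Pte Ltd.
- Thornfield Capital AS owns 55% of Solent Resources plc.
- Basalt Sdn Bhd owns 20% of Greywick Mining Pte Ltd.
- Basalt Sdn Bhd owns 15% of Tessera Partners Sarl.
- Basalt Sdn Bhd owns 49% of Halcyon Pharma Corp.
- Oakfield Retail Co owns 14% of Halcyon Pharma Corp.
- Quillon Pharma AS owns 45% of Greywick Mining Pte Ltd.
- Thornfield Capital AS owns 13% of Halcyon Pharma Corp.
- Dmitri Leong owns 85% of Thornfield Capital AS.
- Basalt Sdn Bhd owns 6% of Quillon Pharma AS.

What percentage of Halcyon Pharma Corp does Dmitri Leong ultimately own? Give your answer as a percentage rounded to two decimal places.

Dmitri reaches Halcyon along 3 paths.
Via Oakfield: 97% × 14% = 13.58%.
Via Basalt: 58% × 49% = 28.42%.
Via Thornfield: 85% × 13% = 11.05%.
Total: 13.58% + 28.42% + 11.05% = 53.05%.

53.05%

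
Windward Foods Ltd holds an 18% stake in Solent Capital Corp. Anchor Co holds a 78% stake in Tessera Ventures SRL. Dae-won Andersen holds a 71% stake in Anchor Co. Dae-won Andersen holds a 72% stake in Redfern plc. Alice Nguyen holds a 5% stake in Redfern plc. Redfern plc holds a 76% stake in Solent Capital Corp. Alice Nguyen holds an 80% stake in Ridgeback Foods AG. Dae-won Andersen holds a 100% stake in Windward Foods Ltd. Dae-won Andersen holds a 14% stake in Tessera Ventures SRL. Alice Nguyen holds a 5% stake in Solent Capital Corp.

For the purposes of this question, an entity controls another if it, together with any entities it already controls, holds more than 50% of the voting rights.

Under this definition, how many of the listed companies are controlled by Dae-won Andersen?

Dae-won holds 71% of Anchor, so Dae-won controls Anchor.
Dae-won holds 72% of Redfern, so Dae-won controls Redfern.
Dae-won holds 100% of Windward, so Dae-won controls Windward.
Anchor and Dae-won together hold 78% + 14% = 92% of Tessera, so Dae-won controls Tessera.
Windward and Redfern together hold 18% + 76% = 94% of Solent, so Dae-won controls Solent.
No other company's threshold is met.
Dae-won controls 5 companies.

5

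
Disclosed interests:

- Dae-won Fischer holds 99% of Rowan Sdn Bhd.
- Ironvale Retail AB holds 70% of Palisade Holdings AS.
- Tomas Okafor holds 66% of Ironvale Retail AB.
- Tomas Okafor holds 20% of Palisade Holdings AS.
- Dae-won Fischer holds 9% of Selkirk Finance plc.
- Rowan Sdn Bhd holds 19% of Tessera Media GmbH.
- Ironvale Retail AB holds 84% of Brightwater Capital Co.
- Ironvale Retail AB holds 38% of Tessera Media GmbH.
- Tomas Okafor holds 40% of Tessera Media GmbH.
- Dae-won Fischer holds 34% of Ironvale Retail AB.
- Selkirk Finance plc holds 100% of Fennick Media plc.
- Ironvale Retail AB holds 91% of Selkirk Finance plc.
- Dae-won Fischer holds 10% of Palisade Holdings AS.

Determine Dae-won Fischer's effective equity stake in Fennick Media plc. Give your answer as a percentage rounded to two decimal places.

Dae-won reaches Fennick along 2 paths.
Via Ironvale → Selkirk: 34% × 91% × 100% = 30.94%.
Via Selkirk: 9% × 100% = 9%.
Total: 30.94% + 9% = 39.94%.

39.94%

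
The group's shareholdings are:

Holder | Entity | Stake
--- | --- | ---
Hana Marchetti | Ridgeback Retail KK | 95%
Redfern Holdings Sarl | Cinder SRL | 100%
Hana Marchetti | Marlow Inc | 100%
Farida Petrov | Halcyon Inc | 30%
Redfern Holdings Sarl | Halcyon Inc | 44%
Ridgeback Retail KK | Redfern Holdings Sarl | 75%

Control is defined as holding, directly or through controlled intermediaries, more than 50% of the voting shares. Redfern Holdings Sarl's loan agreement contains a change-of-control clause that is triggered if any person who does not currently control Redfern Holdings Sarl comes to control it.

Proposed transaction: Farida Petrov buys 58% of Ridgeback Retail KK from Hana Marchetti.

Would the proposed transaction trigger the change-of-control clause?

The purchase adds only to Farida's holdings (Hana's stake shrinks), so Farida is the only person who could newly come to control Redfern.
Farida's largest direct stake is 30% in Halcyon, which does not meet the threshold, so Farida controls no company.
Neither Farida nor any entity Farida controls holds any voting interest in Redfern.
So before the transaction, Farida does not control Redfern.
After the purchase, Farida holds 58% of Ridgeback directly, and Hana's stake falls to 37%.
Farida holds 58% of Ridgeback, so Farida controls Ridgeback.
Ridgeback holds 75% of Redfern, so Farida controls Redfern.
Farida did not control Redfern before and does after, so the clause is triggered.

Yes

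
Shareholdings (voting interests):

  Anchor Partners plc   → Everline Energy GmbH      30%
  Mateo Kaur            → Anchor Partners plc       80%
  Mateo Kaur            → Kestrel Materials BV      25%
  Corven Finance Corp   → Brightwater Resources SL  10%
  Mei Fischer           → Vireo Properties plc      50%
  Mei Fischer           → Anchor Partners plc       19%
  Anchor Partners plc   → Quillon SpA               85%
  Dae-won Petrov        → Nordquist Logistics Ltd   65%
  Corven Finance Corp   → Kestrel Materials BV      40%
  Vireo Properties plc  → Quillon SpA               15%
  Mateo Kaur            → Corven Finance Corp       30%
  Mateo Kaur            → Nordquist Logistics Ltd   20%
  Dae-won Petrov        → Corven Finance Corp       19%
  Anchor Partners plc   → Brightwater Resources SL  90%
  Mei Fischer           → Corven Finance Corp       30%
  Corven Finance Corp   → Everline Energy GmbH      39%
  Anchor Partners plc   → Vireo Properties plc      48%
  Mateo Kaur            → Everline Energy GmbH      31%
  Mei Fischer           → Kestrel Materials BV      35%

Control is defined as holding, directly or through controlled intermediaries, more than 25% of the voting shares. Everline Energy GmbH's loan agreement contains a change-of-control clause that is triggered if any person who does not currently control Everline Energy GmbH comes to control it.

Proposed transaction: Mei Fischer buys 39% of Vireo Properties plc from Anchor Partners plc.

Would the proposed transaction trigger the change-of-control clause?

The purchase adds only to Mei's holdings (Anchor's stake shrinks), so Mei is the only person who could newly come to control Everline.
Mei holds 30% of Corven, so Mei controls Corven.
Corven holds 39% of Everline, so Mei controls Everline.
So Mei already controls Everline before the transaction.
After the purchase, Mei's direct stake in Vireo rises to 50% + 39% = 89%, and Anchor's stake falls to 9%.
Mei controlled Everline already, so this is not a new person acquiring control; every other person's position is unchanged or reduced.
No new person acquires control, so the clause is not triggered.

No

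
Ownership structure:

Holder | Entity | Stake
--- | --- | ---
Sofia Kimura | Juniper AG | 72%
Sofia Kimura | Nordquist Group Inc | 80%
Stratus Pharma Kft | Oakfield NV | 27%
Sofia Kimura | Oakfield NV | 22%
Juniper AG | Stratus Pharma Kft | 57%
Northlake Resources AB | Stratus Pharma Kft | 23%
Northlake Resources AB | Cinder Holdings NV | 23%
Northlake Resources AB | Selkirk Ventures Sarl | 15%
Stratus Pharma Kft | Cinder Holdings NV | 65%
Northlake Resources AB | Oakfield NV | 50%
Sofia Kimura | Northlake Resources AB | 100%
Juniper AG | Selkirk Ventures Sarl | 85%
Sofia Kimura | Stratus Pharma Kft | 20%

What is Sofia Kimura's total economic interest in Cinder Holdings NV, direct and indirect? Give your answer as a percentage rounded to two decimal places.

Sofia reaches Cinder along 4 paths.
Via Northlake: 100% × 23% = 23%.
Via Juniper → Stratus: 72% × 57% × 65% = 26.676%.
Via Northlake → Stratus: 100% × 23% × 65% = 14.95%.
Via Stratus: 20% × 65% = 13%.
Total: 23% + 26.676% + 14.95% + 13% = 77.626%.
Rounded: 77.63%.

77.63%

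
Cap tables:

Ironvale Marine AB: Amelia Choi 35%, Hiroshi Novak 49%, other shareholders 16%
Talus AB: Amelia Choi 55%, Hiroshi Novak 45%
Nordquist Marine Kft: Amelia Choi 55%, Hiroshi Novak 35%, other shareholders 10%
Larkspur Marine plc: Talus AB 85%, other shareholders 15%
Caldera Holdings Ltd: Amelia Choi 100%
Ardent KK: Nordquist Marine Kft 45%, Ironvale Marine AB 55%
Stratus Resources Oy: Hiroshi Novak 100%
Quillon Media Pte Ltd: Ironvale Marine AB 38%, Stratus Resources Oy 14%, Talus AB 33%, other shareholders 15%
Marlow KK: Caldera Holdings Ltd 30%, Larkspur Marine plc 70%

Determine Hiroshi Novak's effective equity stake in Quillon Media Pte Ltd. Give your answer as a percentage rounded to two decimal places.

47.47%

Hiroshi reaches Quillon along 3 paths.
Via Ironvale: 49% × 38% = 18.62%.
Via Stratus: 100% × 14% = 14%.
Via Talus: 45% × 33% = 14.85%.
Total: 18.62% + 14% + 14.85% = 47.47%.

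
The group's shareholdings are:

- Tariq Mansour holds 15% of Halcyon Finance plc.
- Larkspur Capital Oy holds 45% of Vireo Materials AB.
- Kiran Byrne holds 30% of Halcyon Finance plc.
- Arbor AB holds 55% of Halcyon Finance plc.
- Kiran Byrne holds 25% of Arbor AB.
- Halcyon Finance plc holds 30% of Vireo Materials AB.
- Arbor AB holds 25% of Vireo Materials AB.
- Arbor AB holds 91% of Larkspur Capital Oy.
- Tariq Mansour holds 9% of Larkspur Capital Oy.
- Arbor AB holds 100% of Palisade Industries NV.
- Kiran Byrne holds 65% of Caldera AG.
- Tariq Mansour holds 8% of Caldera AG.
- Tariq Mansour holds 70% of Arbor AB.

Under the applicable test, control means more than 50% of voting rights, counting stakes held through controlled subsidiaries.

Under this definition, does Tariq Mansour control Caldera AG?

No

Tariq holds 70% of Arbor, so Tariq controls Arbor.
Tariq and Arbor together hold 15% + 55% = 70% of Halcyon, so Tariq controls Halcyon.
Tariq and Arbor together hold 9% + 91% = 100% of Larkspur, so Tariq controls Larkspur.
Arbor holds 100% of Palisade, so Tariq controls Palisade.
Arbor and Halcyon and Larkspur together hold 25% + 30% + 45% = 100% of Vireo, so Tariq controls Vireo.
In Caldera, Tariq's side holds only 8%, not > 50%.
So Tariq does not control Caldera.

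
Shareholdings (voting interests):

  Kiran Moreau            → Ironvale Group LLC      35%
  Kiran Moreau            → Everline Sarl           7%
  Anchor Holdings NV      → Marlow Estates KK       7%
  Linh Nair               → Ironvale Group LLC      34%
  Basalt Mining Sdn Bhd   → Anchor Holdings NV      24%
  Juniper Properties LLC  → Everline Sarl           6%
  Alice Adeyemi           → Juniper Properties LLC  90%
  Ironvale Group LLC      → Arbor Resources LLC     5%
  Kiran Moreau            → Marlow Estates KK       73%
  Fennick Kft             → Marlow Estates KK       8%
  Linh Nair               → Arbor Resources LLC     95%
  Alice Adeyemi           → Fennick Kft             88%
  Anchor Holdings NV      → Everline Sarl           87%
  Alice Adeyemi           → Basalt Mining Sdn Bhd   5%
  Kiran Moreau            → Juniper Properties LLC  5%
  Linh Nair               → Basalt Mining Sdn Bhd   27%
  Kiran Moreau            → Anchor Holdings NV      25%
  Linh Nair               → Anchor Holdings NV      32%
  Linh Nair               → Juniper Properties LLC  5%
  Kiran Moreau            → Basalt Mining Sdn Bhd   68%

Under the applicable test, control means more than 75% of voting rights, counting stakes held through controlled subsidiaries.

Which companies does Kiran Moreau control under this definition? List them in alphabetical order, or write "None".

Kiran's largest direct stake is 73% in Marlow, which does not meet the threshold.

None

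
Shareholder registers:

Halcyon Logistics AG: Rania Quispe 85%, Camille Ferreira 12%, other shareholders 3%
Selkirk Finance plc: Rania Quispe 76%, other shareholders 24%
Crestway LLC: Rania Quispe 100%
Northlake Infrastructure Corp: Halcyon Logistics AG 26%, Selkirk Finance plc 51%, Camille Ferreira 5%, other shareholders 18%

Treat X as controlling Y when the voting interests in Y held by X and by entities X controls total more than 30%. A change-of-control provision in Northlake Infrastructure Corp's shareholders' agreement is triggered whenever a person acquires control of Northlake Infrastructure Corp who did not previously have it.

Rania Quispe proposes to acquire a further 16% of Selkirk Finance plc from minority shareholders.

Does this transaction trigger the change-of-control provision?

The purchase changes only Rania's holdings, so Rania is the only person who could newly come to control Northlake.
Rania holds 76% of Selkirk, so Rania controls Selkirk.
Rania holds 85% of Halcyon, so Rania controls Halcyon.
Halcyon and Selkirk together hold 26% + 51% = 77% of Northlake, so Rania controls Northlake.
So Rania already controls Northlake before the transaction.
After the purchase, Rania's direct stake in Selkirk rises to 76% + 16% = 92%.
Rania controlled Northlake already, so this is not a new person acquiring control; every other person's position is unchanged or reduced.
No new person acquires control, so the clause is not triggered.

No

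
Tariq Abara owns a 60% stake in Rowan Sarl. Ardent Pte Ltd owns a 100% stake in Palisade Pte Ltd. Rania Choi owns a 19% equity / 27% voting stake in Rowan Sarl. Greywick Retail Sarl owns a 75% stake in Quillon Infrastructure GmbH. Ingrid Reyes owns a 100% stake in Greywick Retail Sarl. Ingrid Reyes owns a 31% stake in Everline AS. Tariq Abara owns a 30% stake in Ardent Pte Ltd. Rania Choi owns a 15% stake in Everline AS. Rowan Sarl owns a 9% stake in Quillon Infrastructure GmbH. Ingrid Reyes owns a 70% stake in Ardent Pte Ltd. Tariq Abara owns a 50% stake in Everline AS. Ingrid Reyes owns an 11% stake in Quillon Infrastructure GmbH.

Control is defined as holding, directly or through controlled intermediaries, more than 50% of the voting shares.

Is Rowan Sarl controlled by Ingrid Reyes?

No

Ingrid holds 100% of Greywick, so Ingrid controls Greywick.
Ingrid holds 70% of Ardent, so Ingrid controls Ardent.
Greywick and Ingrid together hold 75% + 11% = 86% of Quillon, so Ingrid controls Quillon.
Ardent holds 100% of Palisade, so Ingrid controls Palisade.
Neither Ingrid nor any entity Ingrid controls holds any voting interest in Rowan.
So Ingrid does not control Rowan.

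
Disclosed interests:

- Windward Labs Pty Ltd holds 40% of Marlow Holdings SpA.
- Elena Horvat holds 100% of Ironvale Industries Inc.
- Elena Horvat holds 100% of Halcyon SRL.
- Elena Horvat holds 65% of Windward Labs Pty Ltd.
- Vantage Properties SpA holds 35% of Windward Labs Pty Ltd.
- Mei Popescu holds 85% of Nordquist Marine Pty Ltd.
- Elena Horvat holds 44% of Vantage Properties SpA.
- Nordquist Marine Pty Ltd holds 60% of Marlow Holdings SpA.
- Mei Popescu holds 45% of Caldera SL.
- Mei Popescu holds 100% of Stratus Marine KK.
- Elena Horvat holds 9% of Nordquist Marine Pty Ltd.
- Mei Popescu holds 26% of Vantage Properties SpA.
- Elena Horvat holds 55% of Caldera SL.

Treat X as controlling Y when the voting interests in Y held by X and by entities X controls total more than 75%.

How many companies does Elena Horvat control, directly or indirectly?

Elena holds 100% of Ironvale, so Elena controls Ironvale.
Elena holds 100% of Halcyon, so Elena controls Halcyon.
No other company's threshold is met.
Elena controls 2 companies.

2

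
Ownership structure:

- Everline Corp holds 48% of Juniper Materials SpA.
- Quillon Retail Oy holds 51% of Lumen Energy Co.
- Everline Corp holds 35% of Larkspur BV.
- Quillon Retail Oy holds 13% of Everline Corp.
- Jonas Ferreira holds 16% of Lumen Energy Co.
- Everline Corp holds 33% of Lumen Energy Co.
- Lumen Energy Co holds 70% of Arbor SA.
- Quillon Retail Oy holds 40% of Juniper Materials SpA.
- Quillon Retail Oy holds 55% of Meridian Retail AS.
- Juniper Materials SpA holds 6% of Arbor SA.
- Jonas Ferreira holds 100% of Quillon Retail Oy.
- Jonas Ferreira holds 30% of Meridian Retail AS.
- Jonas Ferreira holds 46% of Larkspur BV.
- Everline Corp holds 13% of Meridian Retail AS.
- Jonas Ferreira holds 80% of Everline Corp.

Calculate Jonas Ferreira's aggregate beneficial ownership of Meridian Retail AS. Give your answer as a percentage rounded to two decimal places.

97.09%

Jonas reaches Meridian along 4 paths.
Direct stake: 30% = 30%.
Via Quillon: 100% × 55% = 55%.
Via Everline: 80% × 13% = 10.4%.
Via Quillon → Everline: 100% × 13% × 13% = 1.69%.
Total: 30% + 55% + 10.4% + 1.69% = 97.09%.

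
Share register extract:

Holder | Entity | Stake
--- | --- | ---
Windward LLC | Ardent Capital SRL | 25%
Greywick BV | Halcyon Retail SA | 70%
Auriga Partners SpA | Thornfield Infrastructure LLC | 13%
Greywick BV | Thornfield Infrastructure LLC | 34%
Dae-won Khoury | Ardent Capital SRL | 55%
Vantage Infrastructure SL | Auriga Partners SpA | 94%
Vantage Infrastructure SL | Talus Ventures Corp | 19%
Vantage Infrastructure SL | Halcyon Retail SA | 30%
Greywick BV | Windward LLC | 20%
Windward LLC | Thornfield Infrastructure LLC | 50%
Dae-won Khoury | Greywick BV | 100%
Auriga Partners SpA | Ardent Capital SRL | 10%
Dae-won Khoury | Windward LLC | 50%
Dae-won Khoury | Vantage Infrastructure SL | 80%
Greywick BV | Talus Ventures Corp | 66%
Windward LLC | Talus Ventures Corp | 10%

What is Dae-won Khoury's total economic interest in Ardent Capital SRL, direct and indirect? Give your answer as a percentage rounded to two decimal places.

Dae-won reaches Ardent along 4 paths.
Direct stake: 55% = 55%.
Via Vantage → Auriga: 80% × 94% × 10% = 7.52%.
Via Windward: 50% × 25% = 12.5%.
Via Greywick → Windward: 100% × 20% × 25% = 5%.
Total: 55% + 7.52% + 12.5% + 5% = 80.02%.

80.02%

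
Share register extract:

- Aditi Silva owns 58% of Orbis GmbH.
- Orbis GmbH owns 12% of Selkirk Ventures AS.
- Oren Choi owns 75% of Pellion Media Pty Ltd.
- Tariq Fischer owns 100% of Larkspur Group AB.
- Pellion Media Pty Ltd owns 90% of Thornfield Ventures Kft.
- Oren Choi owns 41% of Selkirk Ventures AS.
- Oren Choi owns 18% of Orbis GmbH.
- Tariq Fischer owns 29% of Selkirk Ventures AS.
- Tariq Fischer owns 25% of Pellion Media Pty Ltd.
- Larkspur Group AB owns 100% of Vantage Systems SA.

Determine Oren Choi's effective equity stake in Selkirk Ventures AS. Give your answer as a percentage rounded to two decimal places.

Oren reaches Selkirk along 2 paths.
Via Orbis: 18% × 12% = 2.16%.
Direct stake: 41% = 41%.
Total: 2.16% + 41% = 43.16%.

43.16%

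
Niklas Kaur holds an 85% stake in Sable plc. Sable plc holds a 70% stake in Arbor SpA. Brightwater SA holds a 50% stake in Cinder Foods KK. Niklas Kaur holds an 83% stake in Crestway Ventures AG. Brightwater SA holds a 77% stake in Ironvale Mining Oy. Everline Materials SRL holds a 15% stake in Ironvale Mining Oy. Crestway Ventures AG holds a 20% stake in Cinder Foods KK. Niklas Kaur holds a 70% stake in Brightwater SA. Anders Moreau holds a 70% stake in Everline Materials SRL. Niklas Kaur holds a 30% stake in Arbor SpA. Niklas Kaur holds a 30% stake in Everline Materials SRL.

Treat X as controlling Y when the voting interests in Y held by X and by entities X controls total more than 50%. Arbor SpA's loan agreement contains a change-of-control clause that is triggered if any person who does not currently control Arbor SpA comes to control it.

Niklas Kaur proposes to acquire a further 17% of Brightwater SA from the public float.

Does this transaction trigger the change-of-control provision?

No

The purchase changes only Niklas's holdings, so Niklas is the only person who could newly come to control Arbor.
Niklas holds 85% of Sable, so Niklas controls Sable.
Niklas and Sable together hold 30% + 70% = 100% of Arbor, so Niklas controls Arbor.
So Niklas already controls Arbor before the transaction.
After the purchase, Niklas's direct stake in Brightwater rises to 70% + 17% = 87%.
Niklas controlled Arbor already, so this is not a new person acquiring control; every other person's position is unchanged or reduced.
No new person acquires control, so the clause is not triggered.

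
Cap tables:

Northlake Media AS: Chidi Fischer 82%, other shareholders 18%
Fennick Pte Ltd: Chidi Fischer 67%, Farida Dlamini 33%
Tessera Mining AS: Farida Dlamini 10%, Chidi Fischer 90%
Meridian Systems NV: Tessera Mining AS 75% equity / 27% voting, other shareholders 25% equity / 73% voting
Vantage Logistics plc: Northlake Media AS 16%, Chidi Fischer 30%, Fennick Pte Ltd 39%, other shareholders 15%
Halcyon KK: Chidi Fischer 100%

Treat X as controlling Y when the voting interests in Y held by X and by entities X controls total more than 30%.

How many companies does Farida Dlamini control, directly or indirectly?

2

Farida holds 33% of Fennick, so Farida controls Fennick.
Fennick holds 39% of Vantage, so Farida controls Vantage.
No other company's threshold is met.
Farida controls 2 companies.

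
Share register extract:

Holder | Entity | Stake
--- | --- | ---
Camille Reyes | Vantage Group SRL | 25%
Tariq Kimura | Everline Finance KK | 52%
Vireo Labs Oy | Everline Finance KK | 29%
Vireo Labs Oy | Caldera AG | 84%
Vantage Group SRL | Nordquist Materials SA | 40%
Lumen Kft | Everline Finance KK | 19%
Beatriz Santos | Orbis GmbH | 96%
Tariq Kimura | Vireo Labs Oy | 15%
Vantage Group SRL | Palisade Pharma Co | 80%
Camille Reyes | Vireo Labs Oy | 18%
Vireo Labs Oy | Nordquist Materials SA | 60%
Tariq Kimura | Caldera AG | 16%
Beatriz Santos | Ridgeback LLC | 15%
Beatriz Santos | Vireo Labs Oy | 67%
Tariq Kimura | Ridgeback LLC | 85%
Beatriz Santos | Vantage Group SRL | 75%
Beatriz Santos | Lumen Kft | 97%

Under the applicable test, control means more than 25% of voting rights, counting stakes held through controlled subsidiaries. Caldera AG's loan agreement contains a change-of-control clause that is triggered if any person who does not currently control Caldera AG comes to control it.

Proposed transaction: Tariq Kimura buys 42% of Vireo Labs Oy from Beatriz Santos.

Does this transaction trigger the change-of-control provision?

The purchase adds only to Tariq's holdings (Beatriz's stake shrinks), so Tariq is the only person who could newly come to control Caldera.
Tariq holds 85% of Ridgeback, so Tariq controls Ridgeback.
Tariq holds 52% of Everline, so Tariq controls Everline.
In Caldera, Tariq's side holds only 16%, not > 25%.
So before the transaction, Tariq does not control Caldera.
After the purchase, Tariq's direct stake in Vireo rises to 15% + 42% = 57%, and Beatriz's stake falls to 25%.
Tariq holds 57% of Vireo, so Tariq controls Vireo.
Vireo and Tariq together hold 84% + 16% = 100% of Caldera, so Tariq controls Caldera.
Tariq did not control Caldera before and does after, so the clause is triggered.

Yes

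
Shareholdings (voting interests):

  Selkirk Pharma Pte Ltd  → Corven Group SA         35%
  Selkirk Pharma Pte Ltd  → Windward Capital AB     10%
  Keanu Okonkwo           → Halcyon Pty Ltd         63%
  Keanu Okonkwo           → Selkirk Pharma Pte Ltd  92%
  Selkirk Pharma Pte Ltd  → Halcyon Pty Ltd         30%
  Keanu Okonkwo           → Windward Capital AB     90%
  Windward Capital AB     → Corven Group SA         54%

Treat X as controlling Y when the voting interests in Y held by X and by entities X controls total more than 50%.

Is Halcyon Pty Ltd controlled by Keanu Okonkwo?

Yes

Keanu holds 92% of Selkirk, so Keanu controls Selkirk.
Keanu and Selkirk together hold 63% + 30% = 93% of Halcyon, so Keanu controls Halcyon.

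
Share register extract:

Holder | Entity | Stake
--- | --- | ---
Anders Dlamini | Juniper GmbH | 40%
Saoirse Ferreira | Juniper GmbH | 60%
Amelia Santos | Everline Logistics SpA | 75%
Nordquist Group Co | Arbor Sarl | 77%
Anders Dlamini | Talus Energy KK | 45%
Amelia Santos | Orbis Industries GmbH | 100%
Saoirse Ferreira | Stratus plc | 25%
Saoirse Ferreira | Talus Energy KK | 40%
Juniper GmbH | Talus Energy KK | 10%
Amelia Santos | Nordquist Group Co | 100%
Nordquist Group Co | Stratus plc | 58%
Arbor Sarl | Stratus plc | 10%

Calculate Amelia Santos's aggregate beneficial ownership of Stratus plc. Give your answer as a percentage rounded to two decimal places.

65.70%

Amelia reaches Stratus along 2 paths.
Via Nordquist → Arbor: 100% × 77% × 10% = 7.7%.
Via Nordquist: 100% × 58% = 58%.
Total: 7.7% + 58% = 65.7%.
Rounded: 65.70%.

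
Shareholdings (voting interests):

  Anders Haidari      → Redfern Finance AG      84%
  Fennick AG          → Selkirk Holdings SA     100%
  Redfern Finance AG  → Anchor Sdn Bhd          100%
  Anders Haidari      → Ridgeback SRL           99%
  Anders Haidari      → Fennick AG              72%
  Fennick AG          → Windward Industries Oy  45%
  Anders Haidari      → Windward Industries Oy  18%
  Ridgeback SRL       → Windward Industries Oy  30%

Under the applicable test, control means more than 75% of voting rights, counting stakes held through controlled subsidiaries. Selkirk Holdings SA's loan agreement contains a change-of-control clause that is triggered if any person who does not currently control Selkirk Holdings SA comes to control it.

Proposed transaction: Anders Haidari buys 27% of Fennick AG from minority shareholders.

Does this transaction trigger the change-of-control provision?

The purchase changes only Anders's holdings, so Anders is the only person who could newly come to control Selkirk.
Anders holds 84% of Redfern, so Anders controls Redfern.
Anders holds 99% of Ridgeback, so Anders controls Ridgeback.
Redfern holds 100% of Anchor, so Anders controls Anchor.
Neither Anders nor any entity Anders controls holds any voting interest in Selkirk.
So before the transaction, Anders does not control Selkirk.
After the purchase, Anders's direct stake in Fennick rises to 72% + 27% = 99%.
Anders holds 99% of Fennick, so Anders controls Fennick.
Fennick holds 100% of Selkirk, so Anders controls Selkirk.
Anders did not control Selkirk before and does after, so the clause is triggered.

Yes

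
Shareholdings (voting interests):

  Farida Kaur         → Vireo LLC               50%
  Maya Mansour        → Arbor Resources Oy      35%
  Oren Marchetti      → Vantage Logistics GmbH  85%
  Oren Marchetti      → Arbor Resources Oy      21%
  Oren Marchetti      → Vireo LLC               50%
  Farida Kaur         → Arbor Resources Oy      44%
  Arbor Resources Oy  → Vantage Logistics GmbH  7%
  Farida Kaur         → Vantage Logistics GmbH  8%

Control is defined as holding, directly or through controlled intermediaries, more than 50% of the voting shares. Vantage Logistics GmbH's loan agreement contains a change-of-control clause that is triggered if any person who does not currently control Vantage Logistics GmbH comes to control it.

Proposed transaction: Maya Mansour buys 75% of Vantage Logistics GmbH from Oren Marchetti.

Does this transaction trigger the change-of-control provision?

Yes

The purchase adds only to Maya's holdings (Oren's stake shrinks), so Maya is the only person who could newly come to control Vantage.
Maya's largest direct stake is 35% in Arbor, which does not meet the threshold, so Maya controls no company.
Neither Maya nor any entity Maya controls holds any voting interest in Vantage.
So before the transaction, Maya does not control Vantage.
After the purchase, Maya holds 75% of Vantage directly, and Oren's stake falls to 10%.
Maya holds 75% of Vantage, so Maya controls Vantage.
Maya did not control Vantage before and does after, so the clause is triggered.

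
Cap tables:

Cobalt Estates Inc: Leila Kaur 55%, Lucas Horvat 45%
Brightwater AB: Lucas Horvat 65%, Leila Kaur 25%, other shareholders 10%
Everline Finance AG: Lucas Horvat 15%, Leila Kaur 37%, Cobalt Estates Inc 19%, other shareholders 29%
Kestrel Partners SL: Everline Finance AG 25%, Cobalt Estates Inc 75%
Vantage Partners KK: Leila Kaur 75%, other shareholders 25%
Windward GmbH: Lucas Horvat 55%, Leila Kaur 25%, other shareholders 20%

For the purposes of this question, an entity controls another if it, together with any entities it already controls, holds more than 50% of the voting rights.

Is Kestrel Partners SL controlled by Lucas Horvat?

No

Lucas holds 65% of Brightwater, so Lucas controls Brightwater.
Lucas holds 55% of Windward, so Lucas controls Windward.
Neither Lucas nor any entity Lucas controls holds any voting interest in Kestrel.
So Lucas does not control Kestrel.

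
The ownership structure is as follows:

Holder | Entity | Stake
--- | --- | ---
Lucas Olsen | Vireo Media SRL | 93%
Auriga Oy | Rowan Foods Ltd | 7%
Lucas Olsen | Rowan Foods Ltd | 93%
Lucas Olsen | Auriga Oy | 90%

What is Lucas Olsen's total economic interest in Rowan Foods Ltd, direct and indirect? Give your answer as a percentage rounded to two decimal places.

Lucas reaches Rowan along 2 paths.
Direct stake: 93% = 93%.
Via Auriga: 90% × 7% = 6.3%.
Total: 93% + 6.3% = 99.3%.
Rounded: 99.30%.

99.30%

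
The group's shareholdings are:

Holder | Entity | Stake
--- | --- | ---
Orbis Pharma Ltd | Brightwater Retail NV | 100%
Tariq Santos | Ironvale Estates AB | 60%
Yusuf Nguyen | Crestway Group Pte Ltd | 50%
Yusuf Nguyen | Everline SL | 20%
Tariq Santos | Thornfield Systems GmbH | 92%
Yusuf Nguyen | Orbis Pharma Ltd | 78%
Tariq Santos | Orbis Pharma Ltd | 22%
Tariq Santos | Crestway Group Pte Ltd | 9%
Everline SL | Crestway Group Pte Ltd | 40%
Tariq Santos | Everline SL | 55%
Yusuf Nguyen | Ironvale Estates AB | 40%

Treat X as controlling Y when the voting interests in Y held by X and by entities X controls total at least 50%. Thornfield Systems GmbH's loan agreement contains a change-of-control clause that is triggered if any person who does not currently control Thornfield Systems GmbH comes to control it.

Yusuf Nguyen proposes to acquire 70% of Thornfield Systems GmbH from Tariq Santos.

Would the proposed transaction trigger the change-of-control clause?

Yes

The purchase adds only to Yusuf's holdings (Tariq's stake shrinks), so Yusuf is the only person who could newly come to control Thornfield.
Yusuf holds 78% of Orbis, so Yusuf controls Orbis.
Yusuf holds 50% of Crestway, so Yusuf controls Crestway.
Orbis holds 100% of Brightwater, so Yusuf controls Brightwater.
Neither Yusuf nor any entity Yusuf controls holds any voting interest in Thornfield.
So before the transaction, Yusuf does not control Thornfield.
After the purchase, Yusuf holds 70% of Thornfield directly, and Tariq's stake falls to 22%.
Yusuf holds 70% of Thornfield, so Yusuf controls Thornfield.
Yusuf did not control Thornfield before and does after, so the clause is triggered.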